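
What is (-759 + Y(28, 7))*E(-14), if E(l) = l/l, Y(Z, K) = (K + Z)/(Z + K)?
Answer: -758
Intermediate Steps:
Y(Z, K) = 1 (Y(Z, K) = (K + Z)/(K + Z) = 1)
E(l) = 1
(-759 + Y(28, 7))*E(-14) = (-759 + 1)*1 = -758*1 = -758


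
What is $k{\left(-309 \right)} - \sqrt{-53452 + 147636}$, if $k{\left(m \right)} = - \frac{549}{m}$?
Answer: $\frac{183}{103} - 2 \sqrt{23546} \approx -305.12$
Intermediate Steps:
$k{\left(-309 \right)} - \sqrt{-53452 + 147636} = - \frac{549}{-309} - \sqrt{-53452 + 147636} = \left(-549\right) \left(- \frac{1}{309}\right) - \sqrt{94184} = \frac{183}{103} - 2 \sqrt{23546}$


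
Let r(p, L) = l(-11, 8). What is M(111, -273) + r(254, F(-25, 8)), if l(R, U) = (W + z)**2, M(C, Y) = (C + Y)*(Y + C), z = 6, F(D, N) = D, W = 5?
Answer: 26365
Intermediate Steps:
M(C, Y) = (C + Y)**2 (M(C, Y) = (C + Y)*(C + Y) = (C + Y)**2)
l(R, U) = 121 (l(R, U) = (5 + 6)**2 = 11**2 = 121)
r(p, L) = 121
M(111, -273) + r(254, F(-25, 8)) = (111 - 273)**2 + 121 = (-162)**2 + 121 = 26244 + 121 = 26365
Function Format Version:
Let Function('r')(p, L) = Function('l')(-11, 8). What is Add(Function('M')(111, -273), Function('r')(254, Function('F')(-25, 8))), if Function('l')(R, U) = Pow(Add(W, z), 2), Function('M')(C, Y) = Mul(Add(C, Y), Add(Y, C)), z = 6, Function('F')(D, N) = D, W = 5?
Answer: 26365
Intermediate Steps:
Function('M')(C, Y) = Pow(Add(C, Y), 2) (Function('M')(C, Y) = Mul(Add(C, Y), Add(C, Y)) = Pow(Add(C, Y), 2))
Function('l')(R, U) = 121 (Function('l')(R, U) = Pow(Add(5, 6), 2) = Pow(11, 2) = 121)
Function('r')(p, L) = 121
Add(Function('M')(111, -273), Function('r')(254, Function('F')(-25, 8))) = Add(Pow(Add(111, -273), 2), 121) = Add(Pow(-162, 2), 121) = Add(26244, 121) = 26365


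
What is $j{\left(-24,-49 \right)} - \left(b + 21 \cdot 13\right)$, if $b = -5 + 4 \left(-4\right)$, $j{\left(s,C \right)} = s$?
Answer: $-276$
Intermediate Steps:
$b = -21$ ($b = -5 - 16 = -21$)
$j{\left(-24,-49 \right)} - \left(b + 21 \cdot 13\right) = -24 - \left(-21 + 21 \cdot 13\right) = -24 - \left(-21 + 273\right) = -24 - 252 = -276$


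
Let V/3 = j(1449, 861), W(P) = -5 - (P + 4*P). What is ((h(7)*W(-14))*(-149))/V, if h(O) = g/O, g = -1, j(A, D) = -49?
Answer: -9685/1029 ≈ -9.4120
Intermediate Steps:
W(P) = -5 - 5*P
V = -147 (V = 3*(-49) = -147)
h(O) = -1/O
((h(7)*W(-14))*(-149))/V = (((-1/7)*(-5 - 5*(-14)))*(-149))/(-147) = (((-1*1/7)*(-5 + 70))*(-149))*(-1/147) = (-1/7*65*(-149))*(-1/147) = -65/7*(-149)*(-1/147) = (9685/7)*(-1/147) = -9685/1029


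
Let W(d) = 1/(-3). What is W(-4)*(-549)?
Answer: 183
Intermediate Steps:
W(d) = -⅓
W(-4)*(-549) = -⅓*(-549) = 183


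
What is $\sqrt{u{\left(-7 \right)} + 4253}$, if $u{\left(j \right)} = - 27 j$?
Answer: $\sqrt{4442} \approx 66.648$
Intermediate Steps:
$\sqrt{u{\left(-7 \right)} + 4253} = \sqrt{\left(-27\right) \left(-7\right) + 4253} = \sqrt{189 + 4253} = \sqrt{4442}$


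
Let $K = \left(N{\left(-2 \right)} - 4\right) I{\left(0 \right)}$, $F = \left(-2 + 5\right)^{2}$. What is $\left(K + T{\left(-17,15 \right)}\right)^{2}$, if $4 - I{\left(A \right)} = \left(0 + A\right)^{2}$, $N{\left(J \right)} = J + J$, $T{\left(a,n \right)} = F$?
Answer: $529$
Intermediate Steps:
$F = 9$ ($F = 3^{2} = 9$)
$T{\left(a,n \right)} = 9$
$N{\left(J \right)} = 2 J$
$I{\left(A \right)} = 4 - A^{2}$ ($I{\left(A \right)} = 4 - \left(0 + A\right)^{2} = 4 - A^{2}$)
$K = -32$ ($K = \left(2 \left(-2\right) - 4\right) \left(4 - 0^{2}\right) = \left(-4 - 4\right) \left(4 - 0\right) = - 8 \left(4 + 0\right) = \left(-8\right) 4 = -32$)
$\left(K + T{\left(-17,15 \right)}\right)^{2} = \left(-32 + 9\right)^{2} = \left(-23\right)^{2} = 529$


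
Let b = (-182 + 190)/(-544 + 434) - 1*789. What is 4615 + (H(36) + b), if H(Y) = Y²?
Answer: 281706/55 ≈ 5121.9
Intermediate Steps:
b = -43399/55 (b = 8/(-110) - 789 = 8*(-1/110) - 789 = -4/55 - 789 = -43399/55 ≈ -789.07)
4615 + (H(36) + b) = 4615 + (36² - 43399/55) = 4615 + (1296 - 43399/55) = 4615 + 27881/55 = 281706/55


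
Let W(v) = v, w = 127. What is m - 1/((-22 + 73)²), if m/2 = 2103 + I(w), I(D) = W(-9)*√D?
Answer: 10939805/2601 - 18*√127 ≈ 4003.1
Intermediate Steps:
I(D) = -9*√D
m = 4206 - 18*√127 (m = 2*(2103 - 9*√127) = 4206 - 18*√127 ≈ 4003.1)
m - 1/((-22 + 73)²) = (4206 - 18*√127) - 1/((-22 + 73)²) = (4206 - 18*√127) - 1/(51²) = (4206 - 18*√127) - 1/2601 = 10939805/2601 - 18*√127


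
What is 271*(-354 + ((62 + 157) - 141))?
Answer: -74796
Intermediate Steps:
271*(-354 + ((62 + 157) - 141)) = 271*(-354 + (219 - 141)) = 271*(-354 + 78) = 271*(-276) = -74796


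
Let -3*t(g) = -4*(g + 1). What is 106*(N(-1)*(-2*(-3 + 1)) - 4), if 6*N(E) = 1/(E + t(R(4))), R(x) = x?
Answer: -6996/17 ≈ -411.53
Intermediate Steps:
t(g) = 4/3 + 4*g/3 (t(g) = -(-4)*(g + 1)/3 = -(-4)*(1 + g)/3 = -(-4 - 4*g)/3 = 4/3 + 4*g/3)
N(E) = 1/(6*(20/3 + E)) (N(E) = 1/(6*(E + (4/3 + (4/3)*4))) = 1/(6*(E + (4/3 + 16/3))) = 1/(6*(E + 20/3)) = 1/(6*(20/3 + E)))
106*(N(-1)*(-2*(-3 + 1)) - 4) = 106*((1/(2*(20 + 3*(-1))))*(-2*(-3 + 1)) - 4) = 106*((1/(2*(20 - 3)))*(-2*(-2)) - 4) = 106*(((½)/17)*4 - 4) = 106*(((½)*(1/17))*4 - 4) = 106*((1/34)*4 - 4) = 106*(2/17 - 4) = 106*(-66/17) = -6996/17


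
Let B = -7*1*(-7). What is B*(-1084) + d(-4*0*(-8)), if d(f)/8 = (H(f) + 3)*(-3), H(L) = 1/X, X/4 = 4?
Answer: -106379/2 ≈ -53190.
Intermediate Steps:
X = 16 (X = 4*4 = 16)
H(L) = 1/16
B = 49 (B = -7*(-7) = 49)
d(f) = -147/2 (d(f) = 8*((1/16 + 3)*(-3)) = 8*((49/16)*(-3)) = 8*(-147/16) = -147/2)
B*(-1084) + d(-4*0*(-8)) = 49*(-1084) - 147/2 = -53116 - 147/2 = -106379/2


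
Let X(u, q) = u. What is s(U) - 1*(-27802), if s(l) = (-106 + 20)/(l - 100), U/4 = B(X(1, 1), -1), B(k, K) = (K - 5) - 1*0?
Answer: 1723767/62 ≈ 27803.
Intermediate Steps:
B(k, K) = -5 + K (B(k, K) = (-5 + K) + 0 = -5 + K)
U = -24 (U = 4*(-5 - 1) = 4*(-6) = -24)
s(l) = -86/(-100 + l)
s(U) - 1*(-27802) = -86/(-100 - 24) - 1*(-27802) = -86/(-124) + 27802 = -86*(-1/124) + 27802 = 43/62 + 27802 = 1723767/62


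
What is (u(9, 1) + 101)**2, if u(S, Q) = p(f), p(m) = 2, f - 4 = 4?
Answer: 10609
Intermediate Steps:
f = 8 (f = 4 + 4 = 8)
u(S, Q) = 2
(u(9, 1) + 101)**2 = (2 + 101)**2 = 103**2 = 10609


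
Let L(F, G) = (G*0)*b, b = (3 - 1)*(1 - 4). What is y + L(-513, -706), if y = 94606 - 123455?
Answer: -28849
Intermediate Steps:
b = -6 (b = 2*(-3) = -6)
L(F, G) = 0 (L(F, G) = (G*0)*(-6) = 0*(-6) = 0)
y = -28849
y + L(-513, -706) = -28849 + 0 = -28849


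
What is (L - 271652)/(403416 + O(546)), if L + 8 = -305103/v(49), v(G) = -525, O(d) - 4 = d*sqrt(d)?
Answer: -956888014629/1422618094310 + 1850113161*sqrt(546)/2032311563300 ≈ -0.65135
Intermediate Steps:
O(d) = 4 + d**(3/2) (O(d) = 4 + d*sqrt(d) = 4 + d**(3/2))
L = 100301/175 (L = -8 - 305103/(-525) = -8 - 305103*(-1/525) = -8 + 101701/175 = 100301/175 ≈ 573.15)
(L - 271652)/(403416 + O(546)) = (100301/175 - 271652)/(403416 + (4 + 546**(3/2))) = -47438799/(175*(403416 + (4 + 546*sqrt(546)))) = -47438799/(175*(403420 + 546*sqrt(546)))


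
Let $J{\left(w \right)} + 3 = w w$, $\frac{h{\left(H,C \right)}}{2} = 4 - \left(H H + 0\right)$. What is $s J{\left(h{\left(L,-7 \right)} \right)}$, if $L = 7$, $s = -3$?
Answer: $-24291$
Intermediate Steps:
$h{\left(H,C \right)} = 8 - 2 H^{2}$ ($h{\left(H,C \right)} = 2 \left(4 - \left(H H + 0\right)\right) = 2 \left(4 - \left(H^{2} + 0\right)\right) = 2 \left(4 - H^{2}\right) = 8 - 2 H^{2}$)
$J{\left(w \right)} = -3 + w^{2}$ ($J{\left(w \right)} = -3 + w w = -3 + w^{2}$)
$s J{\left(h{\left(L,-7 \right)} \right)} = - 3 \left(-3 + \left(8 - 2 \cdot 7^{2}\right)^{2}\right) = - 3 \left(-3 + \left(8 - 98\right)^{2}\right) = - 3 \left(-3 + \left(-90\right)^{2}\right) = - 3 \left(-3 + 8100\right) = \left(-3\right) 8097 = -24291$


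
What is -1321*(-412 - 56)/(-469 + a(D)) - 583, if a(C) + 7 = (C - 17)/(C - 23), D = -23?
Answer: -5147567/2732 ≈ -1884.2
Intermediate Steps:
a(C) = -7 + (-17 + C)/(-23 + C) (a(C) = -7 + (C - 17)/(C - 23) = -7 + (-17 + C)/(-23 + C))
-1321*(-412 - 56)/(-469 + a(D)) - 583 = -1321*(-412 - 56)/(-469 + 6*(24 - 1*(-23))/(-23 - 23)) - 583 = -(-618228)/(-469 + 6*(24 + 23)/(-46)) - 583 = -(-618228)/(-469 + 6*(-1/46)*47) - 583 = -(-618228)/(-469 - 141/23) - 583 = -(-618228)/(-10928/23) - 583 = -(-618228)*(-23)/10928 - 583 = -1321*2691/2732 - 583 = -3554811/2732 - 583 = -5147567/2732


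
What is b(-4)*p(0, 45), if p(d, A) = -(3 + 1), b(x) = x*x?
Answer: -64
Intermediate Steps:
b(x) = x²
p(d, A) = -4 (p(d, A) = -1*4 = -4)
b(-4)*p(0, 45) = (-4)²*(-4) = 16*(-4) = -64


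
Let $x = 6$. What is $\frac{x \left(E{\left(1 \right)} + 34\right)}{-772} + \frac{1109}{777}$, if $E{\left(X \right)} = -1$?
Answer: $\frac{351151}{299922} \approx 1.1708$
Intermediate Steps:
$\frac{x \left(E{\left(1 \right)} + 34\right)}{-772} + \frac{1109}{777} = \frac{6 \left(-1 + 34\right)}{-772} + \frac{1109}{777} = 6 \cdot 33 \left(- \frac{1}{772}\right) + 1109 \cdot \frac{1}{777} = 198 \left(- \frac{1}{772}\right) + \frac{1109}{777} = - \frac{99}{386} + \frac{1109}{777} = \frac{351151}{299922}$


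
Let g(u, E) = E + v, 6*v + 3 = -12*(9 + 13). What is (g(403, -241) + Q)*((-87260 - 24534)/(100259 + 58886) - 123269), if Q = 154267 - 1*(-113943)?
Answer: -10512155362987351/318290 ≈ -3.3027e+10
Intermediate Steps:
v = -89/2 (v = -1/2 + (-12*(9 + 13))/6 = -1/2 + (-12*22)/6 = -1/2 + (1/6)*(-264) = -1/2 - 44 = -89/2 ≈ -44.500)
Q = 268210 (Q = 154267 + 113943 = 268210)
g(u, E) = -89/2 + E (g(u, E) = E - 89/2 = -89/2 + E)
(g(403, -241) + Q)*((-87260 - 24534)/(100259 + 58886) - 123269) = ((-89/2 - 241) + 268210)*((-87260 - 24534)/(100259 + 58886) - 123269) = (-571/2 + 268210)*(-111794/159145 - 123269) = 535849*(-111794*1/159145 - 123269)/2 = 535849*(-111794/159145 - 123269)/2 = (535849/2)*(-19617756799/159145) = -10512155362987351/318290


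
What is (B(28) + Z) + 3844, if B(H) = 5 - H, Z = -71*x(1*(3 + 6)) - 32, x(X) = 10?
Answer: 3079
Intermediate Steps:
Z = -742 (Z = -71*10 - 32 = -710 - 32 = -742)
(B(28) + Z) + 3844 = ((5 - 1*28) - 742) + 3844 = ((5 - 28) - 742) + 3844 = (-23 - 742) + 3844 = -765 + 3844 = 3079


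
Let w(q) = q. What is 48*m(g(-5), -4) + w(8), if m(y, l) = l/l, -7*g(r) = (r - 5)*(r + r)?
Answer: 56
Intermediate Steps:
g(r) = -2*r*(-5 + r)/7 (g(r) = -(r - 5)*(r + r)/7 = -(-5 + r)*2*r/7 = -2*r*(-5 + r)/7)
m(y, l) = 1
48*m(g(-5), -4) + w(8) = 48*1 + 8 = 48 + 8 = 56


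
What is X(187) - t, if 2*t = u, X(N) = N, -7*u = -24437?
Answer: -3117/2 ≈ -1558.5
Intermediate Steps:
u = 3491 (u = -1/7*(-24437) = 3491)
t = 3491/2 (t = (1/2)*3491 = 3491/2 ≈ 1745.5)
X(187) - t = 187 - 1*3491/2 = 187 - 3491/2 = -3117/2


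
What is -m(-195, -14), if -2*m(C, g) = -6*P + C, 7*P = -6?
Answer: -1329/14 ≈ -94.929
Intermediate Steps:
P = -6/7 (P = (⅐)*(-6) = -6/7 ≈ -0.85714)
m(C, g) = -18/7 - C/2 (m(C, g) = -(-6*(-6/7) + C)/2 = -(36/7 + C)/2 = -18/7 - C/2)
-m(-195, -14) = -(-18/7 - ½*(-195)) = -(-18/7 + 195/2) = -1*1329/14 = -1329/14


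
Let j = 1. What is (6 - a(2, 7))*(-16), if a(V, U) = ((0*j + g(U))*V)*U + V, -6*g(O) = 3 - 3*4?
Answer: 272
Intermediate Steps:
g(O) = 3/2 (g(O) = -(3 - 3*4)/6 = -(3 - 12)/6 = -⅙*(-9) = 3/2)
a(V, U) = V + 3*U*V/2 (a(V, U) = ((0*1 + 3/2)*V)*U + V = ((0 + 3/2)*V)*U + V = (3*V/2)*U + V = 3*U*V/2 + V = V + 3*U*V/2)
(6 - a(2, 7))*(-16) = (6 - 2*(2 + 3*7)/2)*(-16) = (6 - 2*(2 + 21)/2)*(-16) = (6 - 2*23/2)*(-16) = (6 - 1*23)*(-16) = (6 - 23)*(-16) = -17*(-16) = 272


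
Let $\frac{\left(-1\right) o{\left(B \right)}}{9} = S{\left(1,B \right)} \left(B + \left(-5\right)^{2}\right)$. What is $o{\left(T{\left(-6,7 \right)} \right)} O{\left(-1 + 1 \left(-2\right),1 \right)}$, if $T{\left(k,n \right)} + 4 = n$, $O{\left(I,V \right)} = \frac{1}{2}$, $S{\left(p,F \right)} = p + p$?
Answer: $-252$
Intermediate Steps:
$S{\left(p,F \right)} = 2 p$
$O{\left(I,V \right)} = \frac{1}{2}$
$T{\left(k,n \right)} = -4 + n$
$o{\left(B \right)} = -450 - 18 B$ ($o{\left(B \right)} = - 9 \cdot 2 \cdot 1 \left(B + \left(-5\right)^{2}\right) = - 9 \cdot 2 \left(B + 25\right) = - 9 \cdot 2 \left(25 + B\right) = - 9 \left(50 + 2 B\right) = -450 - 18 B$)
$o{\left(T{\left(-6,7 \right)} \right)} O{\left(-1 + 1 \left(-2\right),1 \right)} = \left(-450 - 18 \left(-4 + 7\right)\right) \frac{1}{2} = \left(-450 - 54\right) \frac{1}{2} = \left(-504\right) \frac{1}{2} = -252$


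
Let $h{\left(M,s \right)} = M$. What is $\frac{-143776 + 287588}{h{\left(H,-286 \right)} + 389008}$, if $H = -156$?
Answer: $\frac{35953}{97213} \approx 0.36984$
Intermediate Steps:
$\frac{-143776 + 287588}{h{\left(H,-286 \right)} + 389008} = \frac{-143776 + 287588}{-156 + 389008} = \frac{143812}{388852} = 143812 \cdot \frac{1}{388852} = \frac{35953}{97213}$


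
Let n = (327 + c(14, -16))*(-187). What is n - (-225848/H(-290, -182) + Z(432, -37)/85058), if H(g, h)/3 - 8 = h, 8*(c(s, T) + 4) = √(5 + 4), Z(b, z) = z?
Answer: -5408289599801/88800552 ≈ -60904.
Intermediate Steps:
c(s, T) = -29/8 (c(s, T) = -4 + √(5 + 4)/8 = -4 + √9/8 = -4 + (⅛)*3 = -4 + 3/8 = -29/8)
H(g, h) = 24 + 3*h
n = -483769/8 (n = (327 - 29/8)*(-187) = (2587/8)*(-187) = -483769/8 ≈ -60471.)
n - (-225848/H(-290, -182) + Z(432, -37)/85058) = -483769/8 - (-225848/(24 + 3*(-182)) - 37/85058) = -483769/8 - (-225848/(24 - 546) - 37*1/85058) = -483769/8 - (-225848/(-522) - 37/85058) = -483769/8 - (-225848*(-1/522) - 37/85058) = -483769/8 - (112924/261 - 37/85058) = -483769/8 - 1*9605079935/22200138 = -483769/8 - 9605079935/22200138 = -5408289599801/88800552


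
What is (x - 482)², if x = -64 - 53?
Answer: 358801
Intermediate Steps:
x = -117
(x - 482)² = (-117 - 482)² = (-599)² = 358801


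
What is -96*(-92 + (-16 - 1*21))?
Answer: 12384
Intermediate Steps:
-96*(-92 + (-16 - 1*21)) = -96*(-92 + (-16 - 21)) = -96*(-92 - 37) = -96*(-129) = 12384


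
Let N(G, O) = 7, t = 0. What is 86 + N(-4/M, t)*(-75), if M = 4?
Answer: -439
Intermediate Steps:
86 + N(-4/M, t)*(-75) = 86 + 7*(-75) = 86 - 525 = -439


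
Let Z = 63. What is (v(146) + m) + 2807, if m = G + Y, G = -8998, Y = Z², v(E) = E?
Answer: -2076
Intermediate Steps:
Y = 3969 (Y = 63² = 3969)
m = -5029 (m = -8998 + 3969 = -5029)
(v(146) + m) + 2807 = (146 - 5029) + 2807 = -4883 + 2807 = -2076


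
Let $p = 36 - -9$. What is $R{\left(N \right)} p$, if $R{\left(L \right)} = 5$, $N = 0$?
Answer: $225$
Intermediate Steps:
$p = 45$ ($p = 36 + 9 = 45$)
$R{\left(N \right)} p = 5 \cdot 45 = 225$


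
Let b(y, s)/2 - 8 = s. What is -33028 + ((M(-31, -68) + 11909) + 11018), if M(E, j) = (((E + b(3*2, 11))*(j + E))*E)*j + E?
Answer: -1470976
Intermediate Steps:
b(y, s) = 16 + 2*s
M(E, j) = E + E*j*(38 + E)*(E + j) (M(E, j) = (((E + (16 + 2*11))*(j + E))*E)*j + E = (((E + (16 + 22))*(E + j))*E)*j + E = (((E + 38)*(E + j))*E)*j + E = (((38 + E)*(E + j))*E)*j + E = (E*(38 + E)*(E + j))*j + E = E*j*(38 + E)*(E + j) + E = E + E*j*(38 + E)*(E + j))
-33028 + ((M(-31, -68) + 11909) + 11018) = -33028 + ((-31*(1 + 38*(-68)² - 31*(-68)² - 68*(-31)² + 38*(-31)*(-68)) + 11909) + 11018) = -33028 + ((-31*(1 + 38*4624 - 31*4624 - 68*961 + 80104) + 11909) + 11018) = -33028 + ((-31*(1 + 175712 - 143344 - 65348 + 80104) + 11909) + 11018) = -33028 + ((-31*47125 + 11909) + 11018) = -33028 + ((-1460875 + 11909) + 11018) = -33028 + (-1448966 + 11018) = -33028 - 1437948 = -1470976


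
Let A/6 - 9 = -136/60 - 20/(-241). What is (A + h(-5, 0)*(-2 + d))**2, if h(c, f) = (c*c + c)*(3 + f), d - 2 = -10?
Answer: 453895943524/1452025 ≈ 3.1260e+5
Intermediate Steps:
d = -8 (d = 2 - 10 = -8)
h(c, f) = (3 + f)*(c + c**2) (h(c, f) = (c**2 + c)*(3 + f) = (c + c**2)*(3 + f) = (3 + f)*(c + c**2))
A = 49282/1205 (A = 54 + 6*(-136/60 - 20/(-241)) = 54 + 6*(-136*1/60 - 20*(-1/241)) = 54 + 6*(-34/15 + 20/241) = 54 + 6*(-7894/3615) = 54 - 15788/1205 = 49282/1205 ≈ 40.898)
(A + h(-5, 0)*(-2 + d))**2 = (49282/1205 + (-5*(3 + 0 + 3*(-5) - 5*0))*(-2 - 8))**2 = (49282/1205 - 5*(3 + 0 - 15 + 0)*(-10))**2 = (49282/1205 - 5*(-12)*(-10))**2 = (49282/1205 + 60*(-10))**2 = (49282/1205 - 600)**2 = (-673718/1205)**2 = 453895943524/1452025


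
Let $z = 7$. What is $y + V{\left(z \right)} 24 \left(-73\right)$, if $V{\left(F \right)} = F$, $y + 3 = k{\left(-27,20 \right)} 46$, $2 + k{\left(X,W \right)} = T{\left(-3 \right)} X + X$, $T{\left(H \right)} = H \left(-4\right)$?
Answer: $-28505$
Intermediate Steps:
$T{\left(H \right)} = - 4 H$
$k{\left(X,W \right)} = -2 + 13 X$ ($k{\left(X,W \right)} = -2 + \left(\left(-4\right) \left(-3\right) X + X\right) = -2 + \left(12 X + X\right) = -2 + 13 X$)
$y = -16241$ ($y = -3 + \left(-2 + 13 \left(-27\right)\right) 46 = -3 + \left(-2 - 351\right) 46 = -3 - 16238 = -16241$)
$y + V{\left(z \right)} 24 \left(-73\right) = -16241 + 7 \cdot 24 \left(-73\right) = -16241 + 168 \left(-73\right) = -16241 - 12264 = -28505$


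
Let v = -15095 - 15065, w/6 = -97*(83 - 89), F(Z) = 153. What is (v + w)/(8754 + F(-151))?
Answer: -26668/8907 ≈ -2.9940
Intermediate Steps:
w = 3492 (w = 6*(-97*(83 - 89)) = 6*(-97*(-6)) = 6*582 = 3492)
v = -30160
(v + w)/(8754 + F(-151)) = (-30160 + 3492)/(8754 + 153) = -26668/8907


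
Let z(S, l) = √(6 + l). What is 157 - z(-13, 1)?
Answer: 157 - √7 ≈ 154.35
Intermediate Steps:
157 - z(-13, 1) = 157 - √(6 + 1) = 157 - √7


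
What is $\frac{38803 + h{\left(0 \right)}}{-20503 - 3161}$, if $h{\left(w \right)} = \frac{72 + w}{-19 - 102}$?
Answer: $- \frac{4695091}{2863344} \approx -1.6397$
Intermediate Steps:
$h{\left(w \right)} = - \frac{72}{121} - \frac{w}{121}$ ($h{\left(w \right)} = \frac{72 + w}{-121} = \left(72 + w\right) \left(- \frac{1}{121}\right) = - \frac{72}{121} - \frac{w}{121}$)
$\frac{38803 + h{\left(0 \right)}}{-20503 - 3161} = \frac{38803 - \frac{72}{121}}{-20503 - 3161} = \frac{38803 + \left(- \frac{72}{121} + 0\right)}{-23664} = \left(38803 - \frac{72}{121}\right) \left(- \frac{1}{23664}\right) = \frac{4695091}{121} \left(- \frac{1}{23664}\right) = - \frac{4695091}{2863344}$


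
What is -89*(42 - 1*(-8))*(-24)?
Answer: 106800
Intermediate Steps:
-89*(42 - 1*(-8))*(-24) = -89*(42 + 8)*(-24) = -89*50*(-24) = -4450*(-24) = 106800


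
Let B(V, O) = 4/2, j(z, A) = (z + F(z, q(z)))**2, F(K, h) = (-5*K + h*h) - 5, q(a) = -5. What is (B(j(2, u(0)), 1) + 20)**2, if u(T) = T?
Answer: 484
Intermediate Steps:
F(K, h) = -5 + h**2 - 5*K (F(K, h) = (-5*K + h**2) - 5 = (h**2 - 5*K) - 5 = -5 + h**2 - 5*K)
j(z, A) = (20 - 4*z)**2 (j(z, A) = (z + (-5 + (-5)**2 - 5*z))**2 = (z + (-5 + 25 - 5*z))**2 = (z + (20 - 5*z))**2 = (20 - 4*z)**2)
B(V, O) = 2 (B(V, O) = 4*(1/2) = 2)
(B(j(2, u(0)), 1) + 20)**2 = (2 + 20)**2 = 22**2 = 484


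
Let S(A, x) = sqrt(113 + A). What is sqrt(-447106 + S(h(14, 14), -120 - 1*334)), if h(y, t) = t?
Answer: sqrt(-447106 + sqrt(127)) ≈ 668.65*I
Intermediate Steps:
sqrt(-447106 + S(h(14, 14), -120 - 1*334)) = sqrt(-447106 + sqrt(113 + 14)) = sqrt(-447106 + sqrt(127))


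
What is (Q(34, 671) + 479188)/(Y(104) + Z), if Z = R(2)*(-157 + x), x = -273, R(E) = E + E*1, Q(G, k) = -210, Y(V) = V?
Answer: -239489/808 ≈ -296.40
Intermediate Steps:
R(E) = 2*E (R(E) = E + E = 2*E)
Z = -1720 (Z = (2*2)*(-157 - 273) = 4*(-430) = -1720)
(Q(34, 671) + 479188)/(Y(104) + Z) = (-210 + 479188)/(104 - 1720) = 478978/(-1616) = 478978*(-1/1616) = -239489/808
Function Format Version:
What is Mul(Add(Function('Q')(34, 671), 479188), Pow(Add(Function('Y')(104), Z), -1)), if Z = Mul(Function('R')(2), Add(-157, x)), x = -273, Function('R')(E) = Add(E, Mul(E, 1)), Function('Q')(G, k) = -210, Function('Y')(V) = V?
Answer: Rational(-239489, 808) ≈ -296.40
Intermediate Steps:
Function('R')(E) = Mul(2, E) (Function('R')(E) = Add(E, E) = Mul(2, E))
Z = -1720 (Z = Mul(Mul(2, 2), Add(-157, -273)) = Mul(4, -430) = -1720)
Mul(Add(Function('Q')(34, 671), 479188), Pow(Add(Function('Y')(104), Z), -1)) = Mul(Add(-210, 479188), Pow(Add(104, -1720), -1)) = Mul(478978, Pow(-1616, -1)) = Mul(478978, Rational(-1, 1616)) = Rational(-239489, 808)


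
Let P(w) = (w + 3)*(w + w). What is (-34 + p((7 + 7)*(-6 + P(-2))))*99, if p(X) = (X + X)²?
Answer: 7758234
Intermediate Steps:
P(w) = 2*w*(3 + w) (P(w) = (3 + w)*(2*w) = 2*w*(3 + w))
p(X) = 4*X² (p(X) = (2*X)² = 4*X²)
(-34 + p((7 + 7)*(-6 + P(-2))))*99 = (-34 + 4*((7 + 7)*(-6 + 2*(-2)*(3 - 2)))²)*99 = (-34 + 4*(14*(-6 + 2*(-2)*1))²)*99 = (-34 + 4*(14*(-6 - 4))²)*99 = (-34 + 4*(14*(-10))²)*99 = (-34 + 4*(-140)²)*99 = (-34 + 4*19600)*99 = (-34 + 78400)*99 = 78366*99 = 7758234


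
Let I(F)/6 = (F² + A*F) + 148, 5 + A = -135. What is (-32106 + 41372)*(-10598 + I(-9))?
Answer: -15418624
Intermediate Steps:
A = -140 (A = -5 - 135 = -140)
I(F) = 888 - 840*F + 6*F² (I(F) = 6*((F² - 140*F) + 148) = 6*(148 + F² - 140*F) = 888 - 840*F + 6*F²)
(-32106 + 41372)*(-10598 + I(-9)) = (-32106 + 41372)*(-10598 + (888 - 840*(-9) + 6*(-9)²)) = 9266*(-10598 + (888 + 7560 + 6*81)) = 9266*(-10598 + (888 + 7560 + 486)) = 9266*(-10598 + 8934) = 9266*(-1664) = -15418624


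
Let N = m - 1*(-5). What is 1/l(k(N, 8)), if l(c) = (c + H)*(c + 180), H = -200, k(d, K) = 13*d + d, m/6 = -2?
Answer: -1/24436 ≈ -4.0923e-5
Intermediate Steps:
m = -12 (m = 6*(-2) = -12)
N = -7 (N = -12 - 1*(-5) = -12 + 5 = -7)
k(d, K) = 14*d
l(c) = (-200 + c)*(180 + c) (l(c) = (c - 200)*(c + 180) = (-200 + c)*(180 + c))
1/l(k(N, 8)) = 1/(-36000 + (14*(-7))² - 280*(-7)) = 1/(-36000 + (-98)² - 20*(-98)) = 1/(-36000 + 9604 + 1960) = 1/(-24436) = -1/24436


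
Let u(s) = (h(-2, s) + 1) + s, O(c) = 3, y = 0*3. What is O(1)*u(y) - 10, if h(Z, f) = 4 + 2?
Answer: 11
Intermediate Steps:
h(Z, f) = 6
y = 0
u(s) = 7 + s (u(s) = (6 + 1) + s = 7 + s)
O(1)*u(y) - 10 = 3*(7 + 0) - 10 = 3*7 - 10 = 21 - 10 = 11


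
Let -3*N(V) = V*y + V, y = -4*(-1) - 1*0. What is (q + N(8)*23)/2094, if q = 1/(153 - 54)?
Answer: -30359/207306 ≈ -0.14645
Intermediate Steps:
y = 4 (y = 4 + 0 = 4)
N(V) = -5*V/3 (N(V) = -(V*4 + V)/3 = -(4*V + V)/3 = -5*V/3)
q = 1/99 ≈ 0.010101
(q + N(8)*23)/2094 = (1/99 - 5/3*8*23)/2094 = (1/99 - 40/3*23)*(1/2094) = (1/99 - 920/3)*(1/2094) = -30359/99*1/2094 = -30359/207306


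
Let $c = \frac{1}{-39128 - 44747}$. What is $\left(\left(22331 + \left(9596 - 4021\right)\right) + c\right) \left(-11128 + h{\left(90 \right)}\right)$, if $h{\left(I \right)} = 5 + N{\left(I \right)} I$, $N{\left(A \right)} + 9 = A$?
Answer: $- \frac{8971580165917}{83875} \approx -1.0696 \cdot 10^{8}$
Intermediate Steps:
$N{\left(A \right)} = -9 + A$
$h{\left(I \right)} = 5 + I \left(-9 + I\right)$ ($h{\left(I \right)} = 5 + \left(-9 + I\right) I = 5 + I \left(-9 + I\right)$)
$c = - \frac{1}{83875}$ ($c = \frac{1}{-83875} = - \frac{1}{83875} \approx -1.1923 \cdot 10^{-5}$)
$\left(\left(22331 + \left(9596 - 4021\right)\right) + c\right) \left(-11128 + h{\left(90 \right)}\right) = \left(\left(22331 + \left(9596 - 4021\right)\right) - \frac{1}{83875}\right) \left(-11128 + \left(5 + 90 \left(-9 + 90\right)\right)\right) = \left(\left(22331 + \left(9596 - 4021\right)\right) - \frac{1}{83875}\right) \left(-11128 + \left(5 + 90 \cdot 81\right)\right) = \left(\left(22331 + 5575\right) - \frac{1}{83875}\right) \left(-11128 + \left(5 + 7290\right)\right) = \left(27906 - \frac{1}{83875}\right) \left(-11128 + 7295\right) = \frac{2340615749}{83875} \left(-3833\right) = - \frac{8971580165917}{83875}$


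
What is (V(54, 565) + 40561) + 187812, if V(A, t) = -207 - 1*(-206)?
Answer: 228372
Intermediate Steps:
V(A, t) = -1 (V(A, t) = -207 + 206 = -1)
(V(54, 565) + 40561) + 187812 = (-1 + 40561) + 187812 = 40560 + 187812 = 228372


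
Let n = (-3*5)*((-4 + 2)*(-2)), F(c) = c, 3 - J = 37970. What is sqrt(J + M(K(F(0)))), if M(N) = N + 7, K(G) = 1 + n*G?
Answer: I*sqrt(37959) ≈ 194.83*I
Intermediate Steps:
J = -37967 (J = 3 - 1*37970 = 3 - 37970 = -37967)
n = -60 (n = -(-30)*(-2) = -15*4 = -60)
K(G) = 1 - 60*G
M(N) = 7 + N
sqrt(J + M(K(F(0)))) = sqrt(-37967 + (7 + (1 - 60*0))) = sqrt(-37967 + (7 + (1 + 0))) = sqrt(-37967 + (7 + 1)) = sqrt(-37967 + 8) = sqrt(-37959) = I*sqrt(37959)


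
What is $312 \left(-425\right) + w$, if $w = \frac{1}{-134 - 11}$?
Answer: $- \frac{19227001}{145} \approx -1.326 \cdot 10^{5}$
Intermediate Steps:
$w = - \frac{1}{145}$ ($w = \frac{1}{-145} = - \frac{1}{145} \approx -0.0068966$)
$312 \left(-425\right) + w = 312 \left(-425\right) - \frac{1}{145} = -132600 - \frac{1}{145} = - \frac{19227001}{145}$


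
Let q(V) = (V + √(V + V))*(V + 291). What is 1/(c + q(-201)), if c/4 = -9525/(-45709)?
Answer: -1259797496213/23015460620997210 - 2089312681*I*√402/7671820206999070 ≈ -5.4737e-5 - 5.4603e-6*I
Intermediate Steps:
q(V) = (291 + V)*(V + √2*√V) (q(V) = (V + √(2*V))*(291 + V) = (V + √2*√V)*(291 + V) = (291 + V)*(V + √2*√V))
c = 38100/45709 (c = 4*(-9525/(-45709)) = 4*(-9525*(-1/45709)) = 4*(9525/45709) = 38100/45709 ≈ 0.83353)
1/(c + q(-201)) = 1/(38100/45709 + ((-201)² + 291*(-201) + √2*(-201)^(3/2) + 291*√2*√(-201))) = 1/(38100/45709 + (40401 - 58491 + √2*(-201*I*√201) + 291*√2*(I*√201))) = 1/(38100/45709 + (40401 - 58491 - 201*I*√402 + 291*I*√402)) = 1/(38100/45709 + (-18090 + 90*I*√402)) = 1/(-826837710/45709 + 90*I*√402)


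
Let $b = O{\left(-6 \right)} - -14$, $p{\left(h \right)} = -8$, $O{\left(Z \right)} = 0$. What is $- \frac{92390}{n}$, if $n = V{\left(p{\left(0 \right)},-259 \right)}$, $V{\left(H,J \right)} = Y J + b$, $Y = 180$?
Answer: $\frac{46195}{23303} \approx 1.9824$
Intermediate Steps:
$b = 14$ ($b = 0 - -14 = 0 + 14 = 14$)
$V{\left(H,J \right)} = 14 + 180 J$ ($V{\left(H,J \right)} = 180 J + 14 = 14 + 180 J$)
$n = -46606$ ($n = 14 + 180 \left(-259\right) = 14 - 46620 = -46606$)
$- \frac{92390}{n} = - \frac{92390}{-46606} = \left(-92390\right) \left(- \frac{1}{46606}\right) = \frac{46195}{23303}$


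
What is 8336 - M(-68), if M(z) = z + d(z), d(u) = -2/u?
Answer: 285735/34 ≈ 8404.0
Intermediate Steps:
M(z) = z - 2/z
8336 - M(-68) = 8336 - (-68 - 2/(-68)) = 8336 - (-68 - 2*(-1/68)) = 8336 - (-68 + 1/34) = 8336 - 1*(-2311/34) = 8336 + 2311/34 = 285735/34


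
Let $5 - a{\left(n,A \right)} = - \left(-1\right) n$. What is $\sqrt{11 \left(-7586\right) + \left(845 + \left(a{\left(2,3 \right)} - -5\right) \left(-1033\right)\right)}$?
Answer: $i \sqrt{90865} \approx 301.44 i$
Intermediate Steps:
$a{\left(n,A \right)} = 5 - n$ ($a{\left(n,A \right)} = 5 - - \left(-1\right) n = 5 - n$)
$\sqrt{11 \left(-7586\right) + \left(845 + \left(a{\left(2,3 \right)} - -5\right) \left(-1033\right)\right)} = \sqrt{11 \left(-7586\right) + \left(845 + \left(\left(5 - 2\right) - -5\right) \left(-1033\right)\right)} = \sqrt{-83446 + \left(845 + \left(\left(5 - 2\right) + 5\right) \left(-1033\right)\right)} = \sqrt{-83446 + \left(845 + \left(3 + 5\right) \left(-1033\right)\right)} = \sqrt{-83446 + \left(845 + 8 \left(-1033\right)\right)} = \sqrt{-83446 + \left(845 - 8264\right)} = \sqrt{-83446 - 7419} = \sqrt{-90865} = i \sqrt{90865}$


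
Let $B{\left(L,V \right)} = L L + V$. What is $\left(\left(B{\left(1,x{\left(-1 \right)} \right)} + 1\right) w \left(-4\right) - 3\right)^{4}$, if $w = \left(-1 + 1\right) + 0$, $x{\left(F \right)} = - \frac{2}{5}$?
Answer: $81$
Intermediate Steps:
$x{\left(F \right)} = - \frac{2}{5}$ ($x{\left(F \right)} = \left(-2\right) \frac{1}{5} = - \frac{2}{5}$)
$B{\left(L,V \right)} = V + L^{2}$ ($B{\left(L,V \right)} = L^{2} + V = V + L^{2}$)
$w = 0$ ($w = 0 + 0 = 0$)
$\left(\left(B{\left(1,x{\left(-1 \right)} \right)} + 1\right) w \left(-4\right) - 3\right)^{4} = \left(\left(\left(- \frac{2}{5} + 1^{2}\right) + 1\right) 0 \left(-4\right) - 3\right)^{4} = \left(\left(\left(- \frac{2}{5} + 1\right) + 1\right) 0 \left(-4\right) - 3\right)^{4} = \left(\left(\frac{3}{5} + 1\right) 0 \left(-4\right) - 3\right)^{4} = \left(\frac{8}{5} \cdot 0 \left(-4\right) - 3\right)^{4} = \left(0 \left(-4\right) - 3\right)^{4} = \left(0 - 3\right)^{4} = \left(-3\right)^{4} = 81$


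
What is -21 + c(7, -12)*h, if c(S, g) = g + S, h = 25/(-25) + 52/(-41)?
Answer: -396/41 ≈ -9.6585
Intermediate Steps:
h = -93/41 (h = 25*(-1/25) + 52*(-1/41) = -1 - 52/41 = -93/41 ≈ -2.2683)
c(S, g) = S + g
-21 + c(7, -12)*h = -21 + (7 - 12)*(-93/41) = -21 - 5*(-93/41) = -21 + 465/41 = -396/41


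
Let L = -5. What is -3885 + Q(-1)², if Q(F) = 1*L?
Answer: -3860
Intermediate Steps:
Q(F) = -5 (Q(F) = 1*(-5) = -5)
-3885 + Q(-1)² = -3885 + (-5)² = -3885 + 25 = -3860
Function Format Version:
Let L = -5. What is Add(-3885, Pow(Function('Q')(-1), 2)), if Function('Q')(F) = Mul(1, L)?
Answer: -3860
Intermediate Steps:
Function('Q')(F) = -5 (Function('Q')(F) = Mul(1, -5) = -5)
Add(-3885, Pow(Function('Q')(-1), 2)) = Add(-3885, Pow(-5, 2)) = Add(-3885, 25) = -3860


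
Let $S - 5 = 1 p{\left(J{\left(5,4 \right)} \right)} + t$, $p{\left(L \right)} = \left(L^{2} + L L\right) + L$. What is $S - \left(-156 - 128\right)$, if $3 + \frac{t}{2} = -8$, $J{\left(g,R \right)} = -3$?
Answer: $282$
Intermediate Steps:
$p{\left(L \right)} = L + 2 L^{2}$ ($p{\left(L \right)} = \left(L^{2} + L^{2}\right) + L = 2 L^{2} + L = L + 2 L^{2}$)
$t = -22$ ($t = -6 + 2 \left(-8\right) = -6 - 16 = -22$)
$S = -2$ ($S = 5 - \left(22 - - 3 \left(1 + 2 \left(-3\right)\right)\right) = 5 - \left(22 - - 3 \left(1 - 6\right)\right) = 5 - \left(22 - \left(-3\right) \left(-5\right)\right) = 5 + \left(1 \cdot 15 - 22\right) = 5 + \left(15 - 22\right) = 5 - 7 = -2$)
$S - \left(-156 - 128\right) = -2 - \left(-156 - 128\right) = -2 - -284 = -2 + 284 = 282$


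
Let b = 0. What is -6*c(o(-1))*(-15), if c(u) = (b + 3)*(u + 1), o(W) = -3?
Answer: -540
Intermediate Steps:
c(u) = 3 + 3*u (c(u) = (0 + 3)*(u + 1) = 3*(1 + u) = 3 + 3*u)
-6*c(o(-1))*(-15) = -6*(3 + 3*(-3))*(-15) = -6*(3 - 9)*(-15) = -6*(-6)*(-15) = 36*(-15) = -540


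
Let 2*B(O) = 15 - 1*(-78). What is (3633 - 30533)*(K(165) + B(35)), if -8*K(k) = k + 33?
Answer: -585075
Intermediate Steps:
B(O) = 93/2 (B(O) = (15 - 1*(-78))/2 = (15 + 78)/2 = (½)*93 = 93/2)
K(k) = -33/8 - k/8 (K(k) = -(k + 33)/8 = -(33 + k)/8 = -33/8 - k/8)
(3633 - 30533)*(K(165) + B(35)) = (3633 - 30533)*((-33/8 - ⅛*165) + 93/2) = -26900*((-33/8 - 165/8) + 93/2) = -26900*(-99/4 + 93/2) = -26900*87/4 = -585075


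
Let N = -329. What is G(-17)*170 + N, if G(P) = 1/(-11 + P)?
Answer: -4691/14 ≈ -335.07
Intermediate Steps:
G(-17)*170 + N = 170/(-11 - 17) - 329 = 170/(-28) - 329 = -1/28*170 - 329 = -85/14 - 329 = -4691/14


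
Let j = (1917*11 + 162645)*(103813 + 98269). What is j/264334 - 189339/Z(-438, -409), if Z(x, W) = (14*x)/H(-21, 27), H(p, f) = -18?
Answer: 34173255225/244258 ≈ 1.3991e+5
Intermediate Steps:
Z(x, W) = -7*x/9 (Z(x, W) = (14*x)/(-18) = (14*x)*(-1/18) = -7*x/9)
j = 37128930024 (j = (21087 + 162645)*202082 = 183732*202082 = 37128930024)
j/264334 - 189339/Z(-438, -409) = 37128930024/264334 - 189339/((-7/9*(-438))) = 37128930024*(1/264334) - 189339/1022/3 = 234993228/1673 - 189339*3/1022 = 234993228/1673 - 568017/1022 = 34173255225/244258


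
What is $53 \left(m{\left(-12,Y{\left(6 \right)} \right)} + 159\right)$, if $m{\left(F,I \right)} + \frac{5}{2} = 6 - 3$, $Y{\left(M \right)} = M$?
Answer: $\frac{16907}{2} \approx 8453.5$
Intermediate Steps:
$m{\left(F,I \right)} = \frac{1}{2}$ ($m{\left(F,I \right)} = - \frac{5}{2} + \left(6 - 3\right) = - \frac{5}{2} + 3 = \frac{1}{2}$)
$53 \left(m{\left(-12,Y{\left(6 \right)} \right)} + 159\right) = 53 \left(\frac{1}{2} + 159\right) = 53 \cdot \frac{319}{2} = \frac{16907}{2}$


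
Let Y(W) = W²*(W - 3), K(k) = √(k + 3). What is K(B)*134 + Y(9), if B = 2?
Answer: 486 + 134*√5 ≈ 785.63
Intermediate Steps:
K(k) = √(3 + k)
Y(W) = W²*(-3 + W)
K(B)*134 + Y(9) = √(3 + 2)*134 + 9²*(-3 + 9) = √5*134 + 81*6 = 134*√5 + 486 = 486 + 134*√5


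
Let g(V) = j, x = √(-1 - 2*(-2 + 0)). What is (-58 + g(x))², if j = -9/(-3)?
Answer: 3025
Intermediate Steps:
j = 3 (j = -9*(-⅓) = 3)
x = √3 (x = √(-1 - 2*(-2)) = √(-1 + 4) = √3 ≈ 1.7320)
g(V) = 3
(-58 + g(x))² = (-58 + 3)² = (-55)² = 3025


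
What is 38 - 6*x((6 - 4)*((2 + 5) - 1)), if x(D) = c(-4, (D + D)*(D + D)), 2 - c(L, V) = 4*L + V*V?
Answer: 1990586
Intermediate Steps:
c(L, V) = 2 - V² - 4*L (c(L, V) = 2 - (4*L + V*V) = 2 - (4*L + V²) = 2 - (V² + 4*L) = 2 + (-V² - 4*L) = 2 - V² - 4*L)
x(D) = 18 - 16*D⁴ (x(D) = 2 - ((D + D)*(D + D))² - 4*(-4) = 2 - ((2*D)*(2*D))² + 16 = 2 - (4*D²)² + 16 = 2 - 16*D⁴ + 16 = 18 - 16*D⁴)
38 - 6*x((6 - 4)*((2 + 5) - 1)) = 38 - 6*(18 - 16*(6 - 4)⁴*((2 + 5) - 1)⁴) = 38 - 6*(18 - 16*16*(7 - 1)⁴) = 38 - 6*(18 - 16*(2*6)⁴) = 38 - 6*(18 - 16*12⁴) = 38 - 6*(18 - 16*20736) = 38 - 6*(18 - 331776) = 38 - 6*(-331758) = 38 + 1990548 = 1990586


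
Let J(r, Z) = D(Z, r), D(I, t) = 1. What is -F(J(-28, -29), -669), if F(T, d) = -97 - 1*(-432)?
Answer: -335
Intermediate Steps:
J(r, Z) = 1
F(T, d) = 335 (F(T, d) = -97 + 432 = 335)
-F(J(-28, -29), -669) = -1*335 = -335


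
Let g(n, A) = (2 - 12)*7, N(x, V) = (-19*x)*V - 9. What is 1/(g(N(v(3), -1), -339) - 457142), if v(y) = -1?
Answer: -1/457212 ≈ -2.1872e-6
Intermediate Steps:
N(x, V) = -9 - 19*V*x (N(x, V) = -19*V*x - 9 = -9 - 19*V*x)
g(n, A) = -70 (g(n, A) = -10*7 = -70)
1/(g(N(v(3), -1), -339) - 457142) = 1/(-70 - 457142) = 1/(-457212) = -1/457212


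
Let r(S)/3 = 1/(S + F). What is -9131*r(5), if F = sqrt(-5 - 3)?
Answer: -45655/11 + 18262*I*sqrt(2)/11 ≈ -4150.5 + 2347.9*I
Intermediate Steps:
F = 2*I*sqrt(2) (F = sqrt(-8) = 2*I*sqrt(2) ≈ 2.8284*I)
r(S) = 3/(S + 2*I*sqrt(2))
-9131*r(5) = -27393/(5 + 2*I*sqrt(2))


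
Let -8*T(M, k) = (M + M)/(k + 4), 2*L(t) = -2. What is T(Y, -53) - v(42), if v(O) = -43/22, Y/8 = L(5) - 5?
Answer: 1843/1078 ≈ 1.7096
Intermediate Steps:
L(t) = -1 (L(t) = (1/2)*(-2) = -1)
Y = -48 (Y = 8*(-1 - 5) = 8*(-6) = -48)
T(M, k) = -M/(4*(4 + k)) (T(M, k) = -(M + M)/(8*(k + 4)) = -2*M/(8*(4 + k)) = -M/(4*(4 + k)))
v(O) = -43/22 (v(O) = -43*1/22 = -43/22)
T(Y, -53) - v(42) = -1*(-48)/(16 + 4*(-53)) - 1*(-43/22) = -1*(-48)/(16 - 212) + 43/22 = -1*(-48)/(-196) + 43/22 = -1*(-48)*(-1/196) + 43/22 = -12/49 + 43/22 = 1843/1078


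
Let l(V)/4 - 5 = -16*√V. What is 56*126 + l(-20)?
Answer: 7076 - 128*I*√5 ≈ 7076.0 - 286.22*I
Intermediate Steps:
l(V) = 20 - 64*√V (l(V) = 20 + 4*(-16*√V) = 20 - 64*√V)
56*126 + l(-20) = 56*126 + (20 - 128*I*√5) = 7056 + (20 - 128*I*√5) = 7076 - 128*I*√5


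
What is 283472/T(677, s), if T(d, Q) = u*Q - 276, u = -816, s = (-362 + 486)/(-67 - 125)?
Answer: 283472/251 ≈ 1129.4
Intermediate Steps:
s = -31/48 (s = 124/(-192) = 124*(-1/192) = -31/48 ≈ -0.64583)
T(d, Q) = -276 - 816*Q (T(d, Q) = -816*Q - 276 = -276 - 816*Q)
283472/T(677, s) = 283472/(-276 - 816*(-31/48)) = 283472/(-276 + 527) = 283472/251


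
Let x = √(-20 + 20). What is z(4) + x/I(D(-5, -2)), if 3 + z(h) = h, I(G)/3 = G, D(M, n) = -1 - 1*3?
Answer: 1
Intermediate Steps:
D(M, n) = -4 (D(M, n) = -1 - 3 = -4)
I(G) = 3*G
z(h) = -3 + h
x = 0 (x = √0 = 0)
z(4) + x/I(D(-5, -2)) = (-3 + 4) + 0/(3*(-4)) = 1 + 0/(-12) = 1 - 1/12*0 = 1 + 0 = 1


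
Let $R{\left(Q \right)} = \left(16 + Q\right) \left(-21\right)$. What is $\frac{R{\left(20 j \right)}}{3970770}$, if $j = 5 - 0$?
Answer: $- \frac{406}{661795} \approx -0.00061348$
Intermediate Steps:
$j = 5$ ($j = 5 + 0 = 5$)
$R{\left(Q \right)} = -336 - 21 Q$
$\frac{R{\left(20 j \right)}}{3970770} = \frac{-336 - 21 \cdot 20 \cdot 5}{3970770} = \left(-336 - 2100\right) \frac{1}{3970770} = \left(-2436\right) \frac{1}{3970770} = - \frac{406}{661795}$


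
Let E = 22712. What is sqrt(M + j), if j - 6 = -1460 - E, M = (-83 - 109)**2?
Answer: sqrt(12698) ≈ 112.69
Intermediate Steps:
M = 36864 (M = (-192)**2 = 36864)
j = -24166 (j = 6 + (-1460 - 1*22712) = 6 + (-1460 - 22712) = 6 - 24172 = -24166)
sqrt(M + j) = sqrt(36864 - 24166) = sqrt(12698)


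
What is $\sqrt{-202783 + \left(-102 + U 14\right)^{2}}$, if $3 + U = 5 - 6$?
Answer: $i \sqrt{177819} \approx 421.69 i$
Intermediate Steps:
$U = -4$ ($U = -3 + \left(5 - 6\right) = -3 - 1 = -4$)
$\sqrt{-202783 + \left(-102 + U 14\right)^{2}} = \sqrt{-202783 + \left(-102 - 56\right)^{2}} = \sqrt{-202783 + \left(-158\right)^{2}} = \sqrt{-202783 + 24964} = \sqrt{-177819} = i \sqrt{177819}$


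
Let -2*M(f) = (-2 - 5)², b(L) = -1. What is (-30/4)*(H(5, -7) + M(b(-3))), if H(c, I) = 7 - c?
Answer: 675/4 ≈ 168.75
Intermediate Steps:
M(f) = -49/2 (M(f) = -(-2 - 5)²/2 = -½*(-7)² = -½*49 = -49/2)
(-30/4)*(H(5, -7) + M(b(-3))) = (-30/4)*((7 - 1*5) - 49/2) = (-30*¼)*((7 - 5) - 49/2) = -15*(2 - 49/2)/2 = -15/2*(-45/2) = 675/4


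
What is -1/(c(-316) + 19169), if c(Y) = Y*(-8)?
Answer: -1/21697 ≈ -4.6089e-5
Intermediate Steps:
c(Y) = -8*Y
-1/(c(-316) + 19169) = -1/(-8*(-316) + 19169) = -1/(2528 + 19169) = -1/21697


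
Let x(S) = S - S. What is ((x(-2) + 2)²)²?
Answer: 16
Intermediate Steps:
x(S) = 0
((x(-2) + 2)²)² = ((0 + 2)²)² = (2²)² = 4² = 16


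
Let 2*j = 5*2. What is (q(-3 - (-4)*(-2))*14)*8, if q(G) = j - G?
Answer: 1792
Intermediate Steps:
j = 5 (j = (5*2)/2 = (½)*10 = 5)
q(G) = 5 - G
(q(-3 - (-4)*(-2))*14)*8 = ((5 - (-3 - (-4)*(-2)))*14)*8 = ((5 - (-3 - 1*8))*14)*8 = ((5 - (-3 - 8))*14)*8 = ((5 - 1*(-11))*14)*8 = ((5 + 11)*14)*8 = (16*14)*8 = 224*8 = 1792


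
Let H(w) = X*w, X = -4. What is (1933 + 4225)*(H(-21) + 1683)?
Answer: 10881186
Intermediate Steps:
H(w) = -4*w
(1933 + 4225)*(H(-21) + 1683) = (1933 + 4225)*(-4*(-21) + 1683) = 6158*(84 + 1683) = 6158*1767 = 10881186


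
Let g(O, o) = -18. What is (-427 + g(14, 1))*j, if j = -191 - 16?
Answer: 92115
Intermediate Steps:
j = -207
(-427 + g(14, 1))*j = (-427 - 18)*(-207) = -445*(-207) = 92115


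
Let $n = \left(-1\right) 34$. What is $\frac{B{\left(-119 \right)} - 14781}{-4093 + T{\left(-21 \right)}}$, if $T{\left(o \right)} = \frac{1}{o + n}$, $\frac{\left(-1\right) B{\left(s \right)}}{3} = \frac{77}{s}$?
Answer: $\frac{3454605}{956743} \approx 3.6108$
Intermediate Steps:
$B{\left(s \right)} = - \frac{231}{s}$ ($B{\left(s \right)} = - 3 \frac{77}{s} = - \frac{231}{s}$)
$n = -34$
$T{\left(o \right)} = \frac{1}{-34 + o}$ ($T{\left(o \right)} = \frac{1}{o - 34} = \frac{1}{-34 + o}$)
$\frac{B{\left(-119 \right)} - 14781}{-4093 + T{\left(-21 \right)}} = \frac{- \frac{231}{-119} - 14781}{-4093 + \frac{1}{-34 - 21}} = \frac{\left(-231\right) \left(- \frac{1}{119}\right) - 14781}{-4093 + \frac{1}{-55}} = \frac{\frac{33}{17} - 14781}{-4093 - \frac{1}{55}} = - \frac{251244}{17 \left(- \frac{225116}{55}\right)} = \left(- \frac{251244}{17}\right) \left(- \frac{55}{225116}\right) = \frac{3454605}{956743}$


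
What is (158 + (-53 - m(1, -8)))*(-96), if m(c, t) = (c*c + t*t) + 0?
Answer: -3840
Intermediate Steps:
m(c, t) = c**2 + t**2 (m(c, t) = (c**2 + t**2) + 0 = c**2 + t**2)
(158 + (-53 - m(1, -8)))*(-96) = (158 + (-53 - (1**2 + (-8)**2)))*(-96) = (158 + (-53 - (1 + 64)))*(-96) = (158 + (-53 - 1*65))*(-96) = (158 + (-53 - 65))*(-96) = (158 - 118)*(-96) = 40*(-96) = -3840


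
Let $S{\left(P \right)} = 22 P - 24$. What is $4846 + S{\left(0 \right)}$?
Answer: $4822$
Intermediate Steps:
$S{\left(P \right)} = -24 + 22 P$
$4846 + S{\left(0 \right)} = 4846 + \left(-24 + 22 \cdot 0\right) = 4846 + \left(-24 + 0\right) = 4846 - 24 = 4822$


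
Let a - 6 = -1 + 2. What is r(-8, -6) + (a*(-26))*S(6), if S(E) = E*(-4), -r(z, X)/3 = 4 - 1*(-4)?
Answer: 4344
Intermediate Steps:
a = 7 (a = 6 + (-1 + 2) = 6 + 1 = 7)
r(z, X) = -24 (r(z, X) = -3*(4 - 1*(-4)) = -3*(4 + 4) = -3*8 = -24)
S(E) = -4*E
r(-8, -6) + (a*(-26))*S(6) = -24 + (7*(-26))*(-4*6) = -24 - 182*(-24) = -24 + 4368 = 4344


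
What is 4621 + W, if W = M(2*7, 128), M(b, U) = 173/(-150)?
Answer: 692977/150 ≈ 4619.8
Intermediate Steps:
M(b, U) = -173/150 (M(b, U) = 173*(-1/150) = -173/150)
W = -173/150 ≈ -1.1533
4621 + W = 4621 - 173/150 = 692977/150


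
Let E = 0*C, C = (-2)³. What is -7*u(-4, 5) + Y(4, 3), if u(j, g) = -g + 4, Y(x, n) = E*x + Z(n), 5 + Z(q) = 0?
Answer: 2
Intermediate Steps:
C = -8
E = 0 (E = 0*(-8) = 0)
Z(q) = -5 (Z(q) = -5 + 0 = -5)
Y(x, n) = -5 (Y(x, n) = 0*x - 5 = 0 - 5 = -5)
u(j, g) = 4 - g
-7*u(-4, 5) + Y(4, 3) = -7*(4 - 1*5) - 5 = -7*(4 - 5) - 5 = -7*(-1) - 5 = 7 - 5 = 2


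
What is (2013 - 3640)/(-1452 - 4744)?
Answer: 1627/6196 ≈ 0.26259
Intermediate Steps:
(2013 - 3640)/(-1452 - 4744) = -1627/(-6196) = -1627*(-1/6196) = 1627/6196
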